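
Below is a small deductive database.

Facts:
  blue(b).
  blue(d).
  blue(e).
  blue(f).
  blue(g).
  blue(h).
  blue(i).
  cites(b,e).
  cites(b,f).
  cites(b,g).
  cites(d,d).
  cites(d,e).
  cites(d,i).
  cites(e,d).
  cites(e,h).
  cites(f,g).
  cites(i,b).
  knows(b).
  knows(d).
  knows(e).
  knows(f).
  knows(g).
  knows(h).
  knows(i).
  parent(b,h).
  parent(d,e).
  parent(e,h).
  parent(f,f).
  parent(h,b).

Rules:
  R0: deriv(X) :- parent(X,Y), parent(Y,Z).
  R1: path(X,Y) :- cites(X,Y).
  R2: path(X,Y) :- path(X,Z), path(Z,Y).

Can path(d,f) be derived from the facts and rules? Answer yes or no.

round 1: derive path(b,e) via R1 from cites(b,e)
round 1: derive path(b,f) via R1 from cites(b,f)
round 1: derive path(b,g) via R1 from cites(b,g)
round 1: derive path(d,d) via R1 from cites(d,d)
round 1: derive path(d,e) via R1 from cites(d,e)
round 1: derive path(d,i) via R1 from cites(d,i)
round 1: derive path(e,d) via R1 from cites(e,d)
round 1: derive path(e,h) via R1 from cites(e,h)
round 1: derive path(f,g) via R1 from cites(f,g)
round 1: derive path(i,b) via R1 from cites(i,b)
round 2: derive path(b,d) via R2 from path(b,e), path(e,d)
round 2: derive path(b,h) via R2 from path(b,e), path(e,h)
round 2: derive path(d,b) via R2 from path(d,i), path(i,b)
round 2: derive path(d,h) via R2 from path(d,e), path(e,h)
round 2: derive path(e,e) via R2 from path(e,d), path(d,e)
round 2: derive path(e,i) via R2 from path(e,d), path(d,i)
round 2: derive path(i,e) via R2 from path(i,b), path(b,e)
round 2: derive path(i,f) via R2 from path(i,b), path(b,f)
round 2: derive path(i,g) via R2 from path(i,b), path(b,g)
round 3: derive path(b,b) via R2 from path(b,d), path(d,b)
round 3: derive path(b,i) via R2 from path(b,d), path(d,i)
round 3: derive path(d,f) via R2 from path(d,b), path(b,f)
round 3: derive path(d,g) via R2 from path(d,b), path(b,g)
round 3: derive path(e,b) via R2 from path(e,d), path(d,b)
round 3: derive path(e,f) via R2 from path(e,i), path(i,f)
round 3: derive path(e,g) via R2 from path(e,i), path(i,g)
round 3: derive path(i,d) via R2 from path(i,b), path(b,d)
round 3: derive path(i,h) via R2 from path(i,b), path(b,h)
round 3: derive path(i,i) via R2 from path(i,e), path(e,i)

yes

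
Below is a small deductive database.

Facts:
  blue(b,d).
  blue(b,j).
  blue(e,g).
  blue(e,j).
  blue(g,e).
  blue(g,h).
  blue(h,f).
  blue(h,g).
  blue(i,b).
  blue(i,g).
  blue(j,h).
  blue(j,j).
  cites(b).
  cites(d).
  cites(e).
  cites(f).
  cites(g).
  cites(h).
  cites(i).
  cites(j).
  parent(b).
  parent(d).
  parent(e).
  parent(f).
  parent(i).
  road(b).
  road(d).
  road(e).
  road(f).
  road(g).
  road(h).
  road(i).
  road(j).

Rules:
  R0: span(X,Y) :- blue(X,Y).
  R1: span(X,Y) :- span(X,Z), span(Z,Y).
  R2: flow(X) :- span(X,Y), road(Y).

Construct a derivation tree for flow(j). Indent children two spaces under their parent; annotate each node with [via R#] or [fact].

round 1: derive span(b,d) via R0 from blue(b,d)
round 1: derive span(b,j) via R0 from blue(b,j)
round 1: derive span(e,g) via R0 from blue(e,g)
round 1: derive span(e,j) via R0 from blue(e,j)
round 1: derive span(g,e) via R0 from blue(g,e)
round 1: derive span(g,h) via R0 from blue(g,h)
round 1: derive span(h,f) via R0 from blue(h,f)
round 1: derive span(h,g) via R0 from blue(h,g)
round 1: derive span(i,b) via R0 from blue(i,b)
round 1: derive span(i,g) via R0 from blue(i,g)
round 1: derive span(j,h) via R0 from blue(j,h)
round 1: derive span(j,j) via R0 from blue(j,j)
round 2: derive span(b,h) via R1 from span(b,j), span(j,h)
round 2: derive span(e,e) via R1 from span(e,g), span(g,e)
round 2: derive span(e,h) via R1 from span(e,g), span(g,h)
round 2: derive span(g,f) via R1 from span(g,h), span(h,f)
round 2: derive span(g,g) via R1 from span(g,e), span(e,g)
round 2: derive span(g,j) via R1 from span(g,e), span(e,j)
round 2: derive span(h,e) via R1 from span(h,g), span(g,e)
round 2: derive span(h,h) via R1 from span(h,g), span(g,h)
round 2: derive span(i,d) via R1 from span(i,b), span(b,d)
round 2: derive span(i,e) via R1 from span(i,g), span(g,e)
round 2: derive span(i,h) via R1 from span(i,g), span(g,h)
round 2: derive span(i,j) via R1 from span(i,b), span(b,j)
round 2: derive span(j,f) via R1 from span(j,h), span(h,f)
round 2: derive span(j,g) via R1 from span(j,h), span(h,g)
round 2: derive flow(b) via R2 from span(b,d), road(d)
round 2: derive flow(e) via R2 from span(e,g), road(g)
round 2: derive flow(g) via R2 from span(g,e), road(e)
round 2: derive flow(h) via R2 from span(h,f), road(f)
round 2: derive flow(i) via R2 from span(i,b), road(b)
round 2: derive flow(j) via R2 from span(j,h), road(h)
round 3: derive span(b,e) via R1 from span(b,h), span(h,e)
round 3: derive span(b,f) via R1 from span(b,h), span(h,f)
round 3: derive span(b,g) via R1 from span(b,h), span(h,g)
round 3: derive span(e,f) via R1 from span(e,g), span(g,f)
round 3: derive span(h,j) via R1 from span(h,e), span(e,j)
round 3: derive span(i,f) via R1 from span(i,g), span(g,f)
round 3: derive span(j,e) via R1 from span(j,g), span(g,e)

flow(j)  [via R2]
  span(j,h)  [via R0]
    blue(j,h)  [fact]
  road(h)  [fact]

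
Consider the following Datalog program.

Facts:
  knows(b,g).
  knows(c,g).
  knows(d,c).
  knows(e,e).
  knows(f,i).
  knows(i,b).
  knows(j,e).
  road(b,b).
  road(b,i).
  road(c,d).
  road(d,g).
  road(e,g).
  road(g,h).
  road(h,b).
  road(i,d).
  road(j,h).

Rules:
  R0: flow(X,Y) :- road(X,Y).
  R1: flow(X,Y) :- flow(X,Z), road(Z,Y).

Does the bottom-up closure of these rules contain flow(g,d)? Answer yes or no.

round 1: derive flow(b,b) via R0 from road(b,b)
round 1: derive flow(b,i) via R0 from road(b,i)
round 1: derive flow(c,d) via R0 from road(c,d)
round 1: derive flow(d,g) via R0 from road(d,g)
round 1: derive flow(e,g) via R0 from road(e,g)
round 1: derive flow(g,h) via R0 from road(g,h)
round 1: derive flow(h,b) via R0 from road(h,b)
round 1: derive flow(i,d) via R0 from road(i,d)
round 1: derive flow(j,h) via R0 from road(j,h)
round 2: derive flow(b,d) via R1 from flow(b,i), road(i,d)
round 2: derive flow(c,g) via R1 from flow(c,d), road(d,g)
round 2: derive flow(d,h) via R1 from flow(d,g), road(g,h)
round 2: derive flow(e,h) via R1 from flow(e,g), road(g,h)
round 2: derive flow(g,b) via R1 from flow(g,h), road(h,b)
round 2: derive flow(h,i) via R1 from flow(h,b), road(b,i)
round 2: derive flow(i,g) via R1 from flow(i,d), road(d,g)
round 2: derive flow(j,b) via R1 from flow(j,h), road(h,b)
round 3: derive flow(b,g) via R1 from flow(b,d), road(d,g)
round 3: derive flow(c,h) via R1 from flow(c,g), road(g,h)
round 3: derive flow(d,b) via R1 from flow(d,h), road(h,b)
round 3: derive flow(e,b) via R1 from flow(e,h), road(h,b)
round 3: derive flow(g,i) via R1 from flow(g,b), road(b,i)
round 3: derive flow(h,d) via R1 from flow(h,i), road(i,d)
round 3: derive flow(i,h) via R1 from flow(i,g), road(g,h)
round 3: derive flow(j,i) via R1 from flow(j,b), road(b,i)
round 4: derive flow(b,h) via R1 from flow(b,g), road(g,h)
round 4: derive flow(c,b) via R1 from flow(c,h), road(h,b)
round 4: derive flow(d,i) via R1 from flow(d,b), road(b,i)
round 4: derive flow(e,i) via R1 from flow(e,b), road(b,i)
round 4: derive flow(g,d) via R1 from flow(g,i), road(i,d)
round 4: derive flow(h,g) via R1 from flow(h,d), road(d,g)
round 4: derive flow(i,b) via R1 from flow(i,h), road(h,b)
round 4: derive flow(j,d) via R1 from flow(j,i), road(i,d)
round 5: derive flow(c,i) via R1 from flow(c,b), road(b,i)
round 5: derive flow(d,d) via R1 from flow(d,i), road(i,d)
round 5: derive flow(e,d) via R1 from flow(e,i), road(i,d)
round 5: derive flow(g,g) via R1 from flow(g,d), road(d,g)
round 5: derive flow(h,h) via R1 from flow(h,g), road(g,h)
round 5: derive flow(i,i) via R1 from flow(i,b), road(b,i)
round 5: derive flow(j,g) via R1 from flow(j,d), road(d,g)

yes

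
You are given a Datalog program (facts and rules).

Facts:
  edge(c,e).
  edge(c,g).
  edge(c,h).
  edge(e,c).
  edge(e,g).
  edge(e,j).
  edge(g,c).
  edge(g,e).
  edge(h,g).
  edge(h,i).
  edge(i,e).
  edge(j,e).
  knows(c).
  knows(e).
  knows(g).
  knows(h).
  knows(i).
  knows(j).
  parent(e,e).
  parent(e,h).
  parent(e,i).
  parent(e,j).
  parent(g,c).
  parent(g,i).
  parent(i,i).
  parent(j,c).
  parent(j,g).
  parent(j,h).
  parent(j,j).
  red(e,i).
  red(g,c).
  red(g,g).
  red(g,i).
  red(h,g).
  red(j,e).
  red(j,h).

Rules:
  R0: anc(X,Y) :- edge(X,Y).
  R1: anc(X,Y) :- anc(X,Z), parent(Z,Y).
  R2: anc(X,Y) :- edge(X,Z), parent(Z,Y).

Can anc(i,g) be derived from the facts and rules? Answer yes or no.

yes

round 1: derive anc(c,e) via R0 from edge(c,e)
round 1: derive anc(c,g) via R0 from edge(c,g)
round 1: derive anc(c,h) via R0 from edge(c,h)
round 1: derive anc(e,c) via R0 from edge(e,c)
round 1: derive anc(e,g) via R0 from edge(e,g)
round 1: derive anc(e,j) via R0 from edge(e,j)
round 1: derive anc(g,c) via R0 from edge(g,c)
round 1: derive anc(g,e) via R0 from edge(g,e)
round 1: derive anc(h,g) via R0 from edge(h,g)
round 1: derive anc(h,i) via R0 from edge(h,i)
round 1: derive anc(i,e) via R0 from edge(i,e)
round 1: derive anc(j,e) via R0 from edge(j,e)
round 1: derive anc(c,c) via R2 from edge(c,g), parent(g,c)
round 1: derive anc(c,i) via R2 from edge(c,e), parent(e,i)
round 1: derive anc(c,j) via R2 from edge(c,e), parent(e,j)
round 1: derive anc(e,h) via R2 from edge(e,j), parent(j,h)
round 1: derive anc(e,i) via R2 from edge(e,g), parent(g,i)
round 1: derive anc(g,h) via R2 from edge(g,e), parent(e,h)
round 1: derive anc(g,i) via R2 from edge(g,e), parent(e,i)
round 1: derive anc(g,j) via R2 from edge(g,e), parent(e,j)
round 1: derive anc(h,c) via R2 from edge(h,g), parent(g,c)
round 1: derive anc(i,h) via R2 from edge(i,e), parent(e,h)
round 1: derive anc(i,i) via R2 from edge(i,e), parent(e,i)
round 1: derive anc(i,j) via R2 from edge(i,e), parent(e,j)
round 1: derive anc(j,h) via R2 from edge(j,e), parent(e,h)
round 1: derive anc(j,i) via R2 from edge(j,e), parent(e,i)
round 1: derive anc(j,j) via R2 from edge(j,e), parent(e,j)
round 2: derive anc(g,g) via R1 from anc(g,j), parent(j,g)
round 2: derive anc(i,c) via R1 from anc(i,j), parent(j,c)
round 2: derive anc(i,g) via R1 from anc(i,j), parent(j,g)
round 2: derive anc(j,c) via R1 from anc(j,j), parent(j,c)
round 2: derive anc(j,g) via R1 from anc(j,j), parent(j,g)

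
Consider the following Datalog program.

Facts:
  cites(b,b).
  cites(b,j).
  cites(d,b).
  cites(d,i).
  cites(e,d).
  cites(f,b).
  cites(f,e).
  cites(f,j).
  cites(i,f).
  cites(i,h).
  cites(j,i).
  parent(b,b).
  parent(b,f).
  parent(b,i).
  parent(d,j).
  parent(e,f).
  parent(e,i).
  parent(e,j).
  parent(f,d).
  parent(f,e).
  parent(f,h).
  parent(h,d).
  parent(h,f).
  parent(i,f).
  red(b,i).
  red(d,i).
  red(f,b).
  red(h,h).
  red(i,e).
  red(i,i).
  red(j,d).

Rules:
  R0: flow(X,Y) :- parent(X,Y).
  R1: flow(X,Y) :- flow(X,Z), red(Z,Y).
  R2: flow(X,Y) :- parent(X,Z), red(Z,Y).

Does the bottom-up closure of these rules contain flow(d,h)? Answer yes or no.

round 1: derive flow(b,b) via R0 from parent(b,b)
round 1: derive flow(b,f) via R0 from parent(b,f)
round 1: derive flow(b,i) via R0 from parent(b,i)
round 1: derive flow(d,j) via R0 from parent(d,j)
round 1: derive flow(e,f) via R0 from parent(e,f)
round 1: derive flow(e,i) via R0 from parent(e,i)
round 1: derive flow(e,j) via R0 from parent(e,j)
round 1: derive flow(f,d) via R0 from parent(f,d)
round 1: derive flow(f,e) via R0 from parent(f,e)
round 1: derive flow(f,h) via R0 from parent(f,h)
round 1: derive flow(h,d) via R0 from parent(h,d)
round 1: derive flow(h,f) via R0 from parent(h,f)
round 1: derive flow(i,f) via R0 from parent(i,f)
round 1: derive flow(b,e) via R2 from parent(b,i), red(i,e)
round 1: derive flow(d,d) via R2 from parent(d,j), red(j,d)
round 1: derive flow(e,b) via R2 from parent(e,f), red(f,b)
round 1: derive flow(e,d) via R2 from parent(e,j), red(j,d)
round 1: derive flow(e,e) via R2 from parent(e,i), red(i,e)
round 1: derive flow(f,i) via R2 from parent(f,d), red(d,i)
round 1: derive flow(h,b) via R2 from parent(h,f), red(f,b)
round 1: derive flow(h,i) via R2 from parent(h,d), red(d,i)
round 1: derive flow(i,b) via R2 from parent(i,f), red(f,b)
round 2: derive flow(d,i) via R1 from flow(d,d), red(d,i)
round 2: derive flow(h,e) via R1 from flow(h,i), red(i,e)
round 2: derive flow(i,i) via R1 from flow(i,b), red(b,i)
round 3: derive flow(d,e) via R1 from flow(d,i), red(i,e)
round 3: derive flow(i,e) via R1 from flow(i,i), red(i,e)

no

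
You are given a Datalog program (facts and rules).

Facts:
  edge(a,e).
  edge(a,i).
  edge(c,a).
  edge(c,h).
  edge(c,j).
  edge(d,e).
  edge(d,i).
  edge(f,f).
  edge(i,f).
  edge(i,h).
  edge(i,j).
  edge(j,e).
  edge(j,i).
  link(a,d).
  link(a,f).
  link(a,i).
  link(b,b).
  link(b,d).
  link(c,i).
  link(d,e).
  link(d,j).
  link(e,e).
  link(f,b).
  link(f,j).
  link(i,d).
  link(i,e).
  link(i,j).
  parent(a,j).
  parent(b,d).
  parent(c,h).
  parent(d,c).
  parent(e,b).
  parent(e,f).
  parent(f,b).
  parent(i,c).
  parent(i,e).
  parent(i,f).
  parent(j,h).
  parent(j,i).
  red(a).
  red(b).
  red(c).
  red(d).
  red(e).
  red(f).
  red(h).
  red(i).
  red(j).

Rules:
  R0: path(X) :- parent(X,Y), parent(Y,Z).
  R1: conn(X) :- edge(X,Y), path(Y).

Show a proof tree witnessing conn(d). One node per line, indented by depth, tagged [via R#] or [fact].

conn(d)  [via R1]
  edge(d,e)  [fact]
  path(e)  [via R0]
    parent(e,b)  [fact]
    parent(b,d)  [fact]

round 1: derive path(a) via R0 from parent(a,j), parent(j,h)
round 1: derive path(b) via R0 from parent(b,d), parent(d,c)
round 1: derive path(d) via R0 from parent(d,c), parent(c,h)
round 1: derive path(e) via R0 from parent(e,b), parent(b,d)
round 1: derive path(f) via R0 from parent(f,b), parent(b,d)
round 1: derive path(i) via R0 from parent(i,c), parent(c,h)
round 1: derive path(j) via R0 from parent(j,i), parent(i,c)
round 2: derive conn(a) via R1 from edge(a,e), path(e)
round 2: derive conn(c) via R1 from edge(c,a), path(a)
round 2: derive conn(d) via R1 from edge(d,e), path(e)
round 2: derive conn(f) via R1 from edge(f,f), path(f)
round 2: derive conn(i) via R1 from edge(i,f), path(f)
round 2: derive conn(j) via R1 from edge(j,e), path(e)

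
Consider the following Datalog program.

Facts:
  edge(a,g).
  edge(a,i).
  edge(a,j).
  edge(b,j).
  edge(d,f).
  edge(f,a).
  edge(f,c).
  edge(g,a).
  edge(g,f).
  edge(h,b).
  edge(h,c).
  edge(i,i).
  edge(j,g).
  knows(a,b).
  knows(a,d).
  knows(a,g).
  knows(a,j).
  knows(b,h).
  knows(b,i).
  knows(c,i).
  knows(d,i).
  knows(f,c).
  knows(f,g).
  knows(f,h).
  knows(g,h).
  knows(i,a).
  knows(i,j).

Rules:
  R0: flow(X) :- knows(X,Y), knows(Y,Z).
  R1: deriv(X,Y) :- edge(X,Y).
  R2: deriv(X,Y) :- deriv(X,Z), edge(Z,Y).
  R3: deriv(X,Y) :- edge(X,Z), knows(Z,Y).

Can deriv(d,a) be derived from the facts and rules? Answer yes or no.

yes

round 1: derive deriv(a,g) via R1 from edge(a,g)
round 1: derive deriv(a,i) via R1 from edge(a,i)
round 1: derive deriv(a,j) via R1 from edge(a,j)
round 1: derive deriv(b,j) via R1 from edge(b,j)
round 1: derive deriv(d,f) via R1 from edge(d,f)
round 1: derive deriv(f,a) via R1 from edge(f,a)
round 1: derive deriv(f,c) via R1 from edge(f,c)
round 1: derive deriv(g,a) via R1 from edge(g,a)
round 1: derive deriv(g,f) via R1 from edge(g,f)
round 1: derive deriv(h,b) via R1 from edge(h,b)
round 1: derive deriv(h,c) via R1 from edge(h,c)
round 1: derive deriv(i,i) via R1 from edge(i,i)
round 1: derive deriv(j,g) via R1 from edge(j,g)
round 1: derive deriv(a,a) via R3 from edge(a,i), knows(i,a)
round 1: derive deriv(a,h) via R3 from edge(a,g), knows(g,h)
round 1: derive deriv(d,c) via R3 from edge(d,f), knows(f,c)
round 1: derive deriv(d,g) via R3 from edge(d,f), knows(f,g)
round 1: derive deriv(d,h) via R3 from edge(d,f), knows(f,h)
round 1: derive deriv(f,b) via R3 from edge(f,a), knows(a,b)
round 1: derive deriv(f,d) via R3 from edge(f,a), knows(a,d)
round 1: derive deriv(f,g) via R3 from edge(f,a), knows(a,g)
round 1: derive deriv(f,i) via R3 from edge(f,c), knows(c,i)
round 1: derive deriv(f,j) via R3 from edge(f,a), knows(a,j)
round 1: derive deriv(g,b) via R3 from edge(g,a), knows(a,b)
round 1: derive deriv(g,c) via R3 from edge(g,f), knows(f,c)
round 1: derive deriv(g,d) via R3 from edge(g,a), knows(a,d)
round 1: derive deriv(g,g) via R3 from edge(g,a), knows(a,g)
round 1: derive deriv(g,h) via R3 from edge(g,f), knows(f,h)
round 1: derive deriv(g,j) via R3 from edge(g,a), knows(a,j)
round 1: derive deriv(h,h) via R3 from edge(h,b), knows(b,h)
round 1: derive deriv(h,i) via R3 from edge(h,b), knows(b,i)
round 1: derive deriv(i,a) via R3 from edge(i,i), knows(i,a)
round 1: derive deriv(i,j) via R3 from edge(i,i), knows(i,j)
round 1: derive deriv(j,h) via R3 from edge(j,g), knows(g,h)
round 2: derive deriv(a,b) via R2 from deriv(a,h), edge(h,b)
round 2: derive deriv(a,c) via R2 from deriv(a,h), edge(h,c)
round 2: derive deriv(a,f) via R2 from deriv(a,g), edge(g,f)
round 2: derive deriv(b,g) via R2 from deriv(b,j), edge(j,g)
round 2: derive deriv(d,a) via R2 from deriv(d,f), edge(f,a)
round 2: derive deriv(d,b) via R2 from deriv(d,h), edge(h,b)
round 2: derive deriv(f,f) via R2 from deriv(f,d), edge(d,f)
round 2: derive deriv(g,i) via R2 from deriv(g,a), edge(a,i)
round 2: derive deriv(h,j) via R2 from deriv(h,b), edge(b,j)
round 2: derive deriv(i,g) via R2 from deriv(i,a), edge(a,g)
round 2: derive deriv(j,a) via R2 from deriv(j,g), edge(g,a)
round 2: derive deriv(j,b) via R2 from deriv(j,h), edge(h,b)
round 2: derive deriv(j,c) via R2 from deriv(j,h), edge(h,c)
round 2: derive deriv(j,f) via R2 from deriv(j,g), edge(g,f)
round 3: derive deriv(b,a) via R2 from deriv(b,g), edge(g,a)
round 3: derive deriv(b,f) via R2 from deriv(b,g), edge(g,f)
round 3: derive deriv(d,i) via R2 from deriv(d,a), edge(a,i)
round 3: derive deriv(d,j) via R2 from deriv(d,a), edge(a,j)
round 3: derive deriv(h,g) via R2 from deriv(h,j), edge(j,g)
round 3: derive deriv(i,f) via R2 from deriv(i,g), edge(g,f)
round 3: derive deriv(j,i) via R2 from deriv(j,a), edge(a,i)
round 3: derive deriv(j,j) via R2 from deriv(j,a), edge(a,j)
round 4: derive deriv(b,c) via R2 from deriv(b,f), edge(f,c)
round 4: derive deriv(b,i) via R2 from deriv(b,a), edge(a,i)
round 4: derive deriv(h,a) via R2 from deriv(h,g), edge(g,a)
round 4: derive deriv(h,f) via R2 from deriv(h,g), edge(g,f)
round 4: derive deriv(i,c) via R2 from deriv(i,f), edge(f,c)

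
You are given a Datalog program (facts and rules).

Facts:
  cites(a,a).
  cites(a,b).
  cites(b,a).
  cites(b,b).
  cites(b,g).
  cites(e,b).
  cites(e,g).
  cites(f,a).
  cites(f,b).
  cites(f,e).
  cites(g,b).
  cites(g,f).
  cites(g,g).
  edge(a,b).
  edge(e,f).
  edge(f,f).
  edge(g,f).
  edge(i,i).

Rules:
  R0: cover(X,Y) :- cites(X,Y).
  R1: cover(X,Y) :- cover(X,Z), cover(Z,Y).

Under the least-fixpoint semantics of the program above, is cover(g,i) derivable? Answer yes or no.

round 1: derive cover(a,a) via R0 from cites(a,a)
round 1: derive cover(a,b) via R0 from cites(a,b)
round 1: derive cover(b,a) via R0 from cites(b,a)
round 1: derive cover(b,b) via R0 from cites(b,b)
round 1: derive cover(b,g) via R0 from cites(b,g)
round 1: derive cover(e,b) via R0 from cites(e,b)
round 1: derive cover(e,g) via R0 from cites(e,g)
round 1: derive cover(f,a) via R0 from cites(f,a)
round 1: derive cover(f,b) via R0 from cites(f,b)
round 1: derive cover(f,e) via R0 from cites(f,e)
round 1: derive cover(g,b) via R0 from cites(g,b)
round 1: derive cover(g,f) via R0 from cites(g,f)
round 1: derive cover(g,g) via R0 from cites(g,g)
round 2: derive cover(a,g) via R1 from cover(a,b), cover(b,g)
round 2: derive cover(b,f) via R1 from cover(b,g), cover(g,f)
round 2: derive cover(e,a) via R1 from cover(e,b), cover(b,a)
round 2: derive cover(e,f) via R1 from cover(e,g), cover(g,f)
round 2: derive cover(f,g) via R1 from cover(f,b), cover(b,g)
round 2: derive cover(g,a) via R1 from cover(g,b), cover(b,a)
round 2: derive cover(g,e) via R1 from cover(g,f), cover(f,e)
round 3: derive cover(a,e) via R1 from cover(a,g), cover(g,e)
round 3: derive cover(a,f) via R1 from cover(a,b), cover(b,f)
round 3: derive cover(b,e) via R1 from cover(b,f), cover(f,e)
round 3: derive cover(e,e) via R1 from cover(e,f), cover(f,e)
round 3: derive cover(f,f) via R1 from cover(f,b), cover(b,f)

no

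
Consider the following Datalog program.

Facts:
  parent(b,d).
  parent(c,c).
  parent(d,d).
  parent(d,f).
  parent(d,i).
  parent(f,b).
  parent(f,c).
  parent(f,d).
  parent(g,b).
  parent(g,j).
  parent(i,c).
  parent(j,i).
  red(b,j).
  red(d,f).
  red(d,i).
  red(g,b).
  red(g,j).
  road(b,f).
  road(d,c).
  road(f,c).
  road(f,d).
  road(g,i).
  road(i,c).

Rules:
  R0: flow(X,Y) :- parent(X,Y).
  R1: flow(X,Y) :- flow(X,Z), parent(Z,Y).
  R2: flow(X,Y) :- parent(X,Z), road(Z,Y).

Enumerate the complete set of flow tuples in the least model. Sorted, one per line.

flow(b,b)
flow(b,c)
flow(b,d)
flow(b,f)
flow(b,i)
flow(c,c)
flow(d,b)
flow(d,c)
flow(d,d)
flow(d,f)
flow(d,i)
flow(f,b)
flow(f,c)
flow(f,d)
flow(f,f)
flow(f,i)
flow(g,b)
flow(g,c)
flow(g,d)
flow(g,f)
flow(g,i)
flow(g,j)
flow(i,c)
flow(j,c)
flow(j,i)

round 1: derive flow(b,d) via R0 from parent(b,d)
round 1: derive flow(c,c) via R0 from parent(c,c)
round 1: derive flow(d,d) via R0 from parent(d,d)
round 1: derive flow(d,f) via R0 from parent(d,f)
round 1: derive flow(d,i) via R0 from parent(d,i)
round 1: derive flow(f,b) via R0 from parent(f,b)
round 1: derive flow(f,c) via R0 from parent(f,c)
round 1: derive flow(f,d) via R0 from parent(f,d)
round 1: derive flow(g,b) via R0 from parent(g,b)
round 1: derive flow(g,j) via R0 from parent(g,j)
round 1: derive flow(i,c) via R0 from parent(i,c)
round 1: derive flow(j,i) via R0 from parent(j,i)
round 1: derive flow(b,c) via R2 from parent(b,d), road(d,c)
round 1: derive flow(d,c) via R2 from parent(d,d), road(d,c)
round 1: derive flow(f,f) via R2 from parent(f,b), road(b,f)
round 1: derive flow(g,f) via R2 from parent(g,b), road(b,f)
round 1: derive flow(j,c) via R2 from parent(j,i), road(i,c)
round 2: derive flow(b,f) via R1 from flow(b,d), parent(d,f)
round 2: derive flow(b,i) via R1 from flow(b,d), parent(d,i)
round 2: derive flow(d,b) via R1 from flow(d,f), parent(f,b)
round 2: derive flow(f,i) via R1 from flow(f,d), parent(d,i)
round 2: derive flow(g,c) via R1 from flow(g,f), parent(f,c)
round 2: derive flow(g,d) via R1 from flow(g,b), parent(b,d)
round 2: derive flow(g,i) via R1 from flow(g,j), parent(j,i)
round 3: derive flow(b,b) via R1 from flow(b,f), parent(f,b)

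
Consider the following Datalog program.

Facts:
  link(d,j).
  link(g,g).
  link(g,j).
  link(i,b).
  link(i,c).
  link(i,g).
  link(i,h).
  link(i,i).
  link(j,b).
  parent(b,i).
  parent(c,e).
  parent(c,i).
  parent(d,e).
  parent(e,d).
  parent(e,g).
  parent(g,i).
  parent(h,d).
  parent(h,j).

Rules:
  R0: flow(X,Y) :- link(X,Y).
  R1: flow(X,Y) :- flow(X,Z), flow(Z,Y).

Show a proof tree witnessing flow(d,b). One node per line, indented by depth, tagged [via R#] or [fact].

flow(d,b)  [via R1]
  flow(d,j)  [via R0]
    link(d,j)  [fact]
  flow(j,b)  [via R0]
    link(j,b)  [fact]

round 1: derive flow(d,j) via R0 from link(d,j)
round 1: derive flow(g,g) via R0 from link(g,g)
round 1: derive flow(g,j) via R0 from link(g,j)
round 1: derive flow(i,b) via R0 from link(i,b)
round 1: derive flow(i,c) via R0 from link(i,c)
round 1: derive flow(i,g) via R0 from link(i,g)
round 1: derive flow(i,h) via R0 from link(i,h)
round 1: derive flow(i,i) via R0 from link(i,i)
round 1: derive flow(j,b) via R0 from link(j,b)
round 2: derive flow(d,b) via R1 from flow(d,j), flow(j,b)
round 2: derive flow(g,b) via R1 from flow(g,j), flow(j,b)
round 2: derive flow(i,j) via R1 from flow(i,g), flow(g,j)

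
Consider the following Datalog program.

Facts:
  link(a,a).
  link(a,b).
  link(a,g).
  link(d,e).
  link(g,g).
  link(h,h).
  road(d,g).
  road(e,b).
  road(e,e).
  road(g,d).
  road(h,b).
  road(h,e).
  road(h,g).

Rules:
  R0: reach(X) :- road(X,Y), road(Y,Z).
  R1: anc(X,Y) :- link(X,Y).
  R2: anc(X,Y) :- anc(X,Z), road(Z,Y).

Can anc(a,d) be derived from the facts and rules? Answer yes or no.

round 1: derive anc(a,a) via R1 from link(a,a)
round 1: derive anc(a,b) via R1 from link(a,b)
round 1: derive anc(a,g) via R1 from link(a,g)
round 1: derive anc(d,e) via R1 from link(d,e)
round 1: derive anc(g,g) via R1 from link(g,g)
round 1: derive anc(h,h) via R1 from link(h,h)
round 2: derive anc(a,d) via R2 from anc(a,g), road(g,d)
round 2: derive anc(d,b) via R2 from anc(d,e), road(e,b)
round 2: derive anc(g,d) via R2 from anc(g,g), road(g,d)
round 2: derive anc(h,b) via R2 from anc(h,h), road(h,b)
round 2: derive anc(h,e) via R2 from anc(h,h), road(h,e)
round 2: derive anc(h,g) via R2 from anc(h,h), road(h,g)
round 3: derive anc(h,d) via R2 from anc(h,g), road(g,d)

yes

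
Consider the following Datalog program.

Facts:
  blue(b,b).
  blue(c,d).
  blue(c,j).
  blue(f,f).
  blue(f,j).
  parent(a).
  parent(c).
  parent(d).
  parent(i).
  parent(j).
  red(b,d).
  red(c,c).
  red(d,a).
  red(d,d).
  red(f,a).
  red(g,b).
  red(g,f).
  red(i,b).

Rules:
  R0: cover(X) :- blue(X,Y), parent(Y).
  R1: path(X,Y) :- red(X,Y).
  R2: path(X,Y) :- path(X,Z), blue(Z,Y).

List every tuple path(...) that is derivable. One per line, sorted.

path(b,d)
path(c,c)
path(c,d)
path(c,j)
path(d,a)
path(d,d)
path(f,a)
path(g,b)
path(g,f)
path(g,j)
path(i,b)

round 1: derive path(b,d) via R1 from red(b,d)
round 1: derive path(c,c) via R1 from red(c,c)
round 1: derive path(d,a) via R1 from red(d,a)
round 1: derive path(d,d) via R1 from red(d,d)
round 1: derive path(f,a) via R1 from red(f,a)
round 1: derive path(g,b) via R1 from red(g,b)
round 1: derive path(g,f) via R1 from red(g,f)
round 1: derive path(i,b) via R1 from red(i,b)
round 2: derive path(c,d) via R2 from path(c,c), blue(c,d)
round 2: derive path(c,j) via R2 from path(c,c), blue(c,j)
round 2: derive path(g,j) via R2 from path(g,f), blue(f,j)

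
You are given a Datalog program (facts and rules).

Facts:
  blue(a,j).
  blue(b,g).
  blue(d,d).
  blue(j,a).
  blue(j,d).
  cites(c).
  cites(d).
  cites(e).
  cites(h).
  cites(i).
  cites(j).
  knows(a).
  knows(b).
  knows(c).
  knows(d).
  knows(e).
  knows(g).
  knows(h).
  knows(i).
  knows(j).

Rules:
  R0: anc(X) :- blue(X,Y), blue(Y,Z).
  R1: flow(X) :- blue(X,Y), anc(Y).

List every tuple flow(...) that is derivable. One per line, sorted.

flow(a)
flow(d)
flow(j)

round 1: derive anc(a) via R0 from blue(a,j), blue(j,a)
round 1: derive anc(d) via R0 from blue(d,d), blue(d,d)
round 1: derive anc(j) via R0 from blue(j,a), blue(a,j)
round 2: derive flow(a) via R1 from blue(a,j), anc(j)
round 2: derive flow(d) via R1 from blue(d,d), anc(d)
round 2: derive flow(j) via R1 from blue(j,a), anc(a)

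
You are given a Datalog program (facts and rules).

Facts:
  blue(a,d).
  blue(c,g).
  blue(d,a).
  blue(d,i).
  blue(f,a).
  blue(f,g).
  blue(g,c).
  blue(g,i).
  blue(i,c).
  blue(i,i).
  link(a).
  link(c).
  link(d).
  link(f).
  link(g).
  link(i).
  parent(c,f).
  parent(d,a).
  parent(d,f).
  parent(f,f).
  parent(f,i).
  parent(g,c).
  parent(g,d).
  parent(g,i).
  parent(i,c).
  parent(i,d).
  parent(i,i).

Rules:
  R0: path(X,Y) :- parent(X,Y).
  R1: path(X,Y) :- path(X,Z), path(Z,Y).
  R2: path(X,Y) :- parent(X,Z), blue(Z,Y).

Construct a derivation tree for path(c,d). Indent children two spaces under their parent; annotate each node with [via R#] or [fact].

round 1: derive path(c,f) via R0 from parent(c,f)
round 1: derive path(d,a) via R0 from parent(d,a)
round 1: derive path(d,f) via R0 from parent(d,f)
round 1: derive path(f,f) via R0 from parent(f,f)
round 1: derive path(f,i) via R0 from parent(f,i)
round 1: derive path(g,c) via R0 from parent(g,c)
round 1: derive path(g,d) via R0 from parent(g,d)
round 1: derive path(g,i) via R0 from parent(g,i)
round 1: derive path(i,c) via R0 from parent(i,c)
round 1: derive path(i,d) via R0 from parent(i,d)
round 1: derive path(i,i) via R0 from parent(i,i)
round 1: derive path(c,a) via R2 from parent(c,f), blue(f,a)
round 1: derive path(c,g) via R2 from parent(c,f), blue(f,g)
round 1: derive path(d,d) via R2 from parent(d,a), blue(a,d)
round 1: derive path(d,g) via R2 from parent(d,f), blue(f,g)
round 1: derive path(f,a) via R2 from parent(f,f), blue(f,a)
round 1: derive path(f,c) via R2 from parent(f,i), blue(i,c)
round 1: derive path(f,g) via R2 from parent(f,f), blue(f,g)
round 1: derive path(g,a) via R2 from parent(g,d), blue(d,a)
round 1: derive path(g,g) via R2 from parent(g,c), blue(c,g)
round 1: derive path(i,a) via R2 from parent(i,d), blue(d,a)
round 1: derive path(i,g) via R2 from parent(i,c), blue(c,g)
round 2: derive path(c,c) via R1 from path(c,f), path(f,c)
round 2: derive path(c,d) via R1 from path(c,g), path(g,d)
round 2: derive path(c,i) via R1 from path(c,f), path(f,i)
round 2: derive path(d,c) via R1 from path(d,f), path(f,c)
round 2: derive path(d,i) via R1 from path(d,f), path(f,i)
round 2: derive path(f,d) via R1 from path(f,g), path(g,d)
round 2: derive path(g,f) via R1 from path(g,c), path(c,f)
round 2: derive path(i,f) via R1 from path(i,c), path(c,f)

path(c,d)  [via R1]
  path(c,g)  [via R2]
    parent(c,f)  [fact]
    blue(f,g)  [fact]
  path(g,d)  [via R0]
    parent(g,d)  [fact]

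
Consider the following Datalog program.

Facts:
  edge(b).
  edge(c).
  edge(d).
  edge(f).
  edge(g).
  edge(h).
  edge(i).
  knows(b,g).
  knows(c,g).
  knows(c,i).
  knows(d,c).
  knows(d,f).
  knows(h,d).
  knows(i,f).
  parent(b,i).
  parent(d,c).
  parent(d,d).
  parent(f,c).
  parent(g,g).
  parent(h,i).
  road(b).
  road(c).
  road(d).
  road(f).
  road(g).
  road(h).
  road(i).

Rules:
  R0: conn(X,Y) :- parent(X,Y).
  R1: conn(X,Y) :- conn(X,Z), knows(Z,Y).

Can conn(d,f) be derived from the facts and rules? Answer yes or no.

round 1: derive conn(b,i) via R0 from parent(b,i)
round 1: derive conn(d,c) via R0 from parent(d,c)
round 1: derive conn(d,d) via R0 from parent(d,d)
round 1: derive conn(f,c) via R0 from parent(f,c)
round 1: derive conn(g,g) via R0 from parent(g,g)
round 1: derive conn(h,i) via R0 from parent(h,i)
round 2: derive conn(b,f) via R1 from conn(b,i), knows(i,f)
round 2: derive conn(d,f) via R1 from conn(d,d), knows(d,f)
round 2: derive conn(d,g) via R1 from conn(d,c), knows(c,g)
round 2: derive conn(d,i) via R1 from conn(d,c), knows(c,i)
round 2: derive conn(f,g) via R1 from conn(f,c), knows(c,g)
round 2: derive conn(f,i) via R1 from conn(f,c), knows(c,i)
round 2: derive conn(h,f) via R1 from conn(h,i), knows(i,f)
round 3: derive conn(f,f) via R1 from conn(f,i), knows(i,f)

yes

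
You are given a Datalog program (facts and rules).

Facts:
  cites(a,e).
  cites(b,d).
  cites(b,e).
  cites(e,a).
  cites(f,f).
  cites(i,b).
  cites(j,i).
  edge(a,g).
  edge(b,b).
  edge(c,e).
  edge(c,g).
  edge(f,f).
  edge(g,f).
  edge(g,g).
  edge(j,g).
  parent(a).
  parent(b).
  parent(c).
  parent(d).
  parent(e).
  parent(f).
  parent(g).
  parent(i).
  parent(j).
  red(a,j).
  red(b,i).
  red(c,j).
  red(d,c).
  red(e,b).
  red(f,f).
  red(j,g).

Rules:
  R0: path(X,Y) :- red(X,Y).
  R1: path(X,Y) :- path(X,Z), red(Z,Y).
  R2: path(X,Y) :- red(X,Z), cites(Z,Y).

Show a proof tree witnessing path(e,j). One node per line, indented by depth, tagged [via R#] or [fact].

round 1: derive path(a,j) via R0 from red(a,j)
round 1: derive path(b,i) via R0 from red(b,i)
round 1: derive path(c,j) via R0 from red(c,j)
round 1: derive path(d,c) via R0 from red(d,c)
round 1: derive path(e,b) via R0 from red(e,b)
round 1: derive path(f,f) via R0 from red(f,f)
round 1: derive path(j,g) via R0 from red(j,g)
round 1: derive path(a,i) via R2 from red(a,j), cites(j,i)
round 1: derive path(b,b) via R2 from red(b,i), cites(i,b)
round 1: derive path(c,i) via R2 from red(c,j), cites(j,i)
round 1: derive path(e,d) via R2 from red(e,b), cites(b,d)
round 1: derive path(e,e) via R2 from red(e,b), cites(b,e)
round 2: derive path(a,g) via R1 from path(a,j), red(j,g)
round 2: derive path(c,g) via R1 from path(c,j), red(j,g)
round 2: derive path(d,j) via R1 from path(d,c), red(c,j)
round 2: derive path(e,c) via R1 from path(e,d), red(d,c)
round 2: derive path(e,i) via R1 from path(e,b), red(b,i)
round 3: derive path(d,g) via R1 from path(d,j), red(j,g)
round 3: derive path(e,j) via R1 from path(e,c), red(c,j)
round 4: derive path(e,g) via R1 from path(e,j), red(j,g)

path(e,j)  [via R1]
  path(e,c)  [via R1]
    path(e,d)  [via R2]
      red(e,b)  [fact]
      cites(b,d)  [fact]
    red(d,c)  [fact]
  red(c,j)  [fact]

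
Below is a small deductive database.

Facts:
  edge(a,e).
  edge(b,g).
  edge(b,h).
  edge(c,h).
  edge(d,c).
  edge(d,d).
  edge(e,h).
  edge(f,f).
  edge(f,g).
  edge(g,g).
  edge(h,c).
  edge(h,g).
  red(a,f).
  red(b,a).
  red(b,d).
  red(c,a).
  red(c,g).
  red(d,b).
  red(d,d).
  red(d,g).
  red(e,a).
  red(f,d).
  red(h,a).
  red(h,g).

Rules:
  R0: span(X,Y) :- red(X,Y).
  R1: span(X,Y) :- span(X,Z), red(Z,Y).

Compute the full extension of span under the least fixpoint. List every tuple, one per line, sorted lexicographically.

round 1: derive span(a,f) via R0 from red(a,f)
round 1: derive span(b,a) via R0 from red(b,a)
round 1: derive span(b,d) via R0 from red(b,d)
round 1: derive span(c,a) via R0 from red(c,a)
round 1: derive span(c,g) via R0 from red(c,g)
round 1: derive span(d,b) via R0 from red(d,b)
round 1: derive span(d,d) via R0 from red(d,d)
round 1: derive span(d,g) via R0 from red(d,g)
round 1: derive span(e,a) via R0 from red(e,a)
round 1: derive span(f,d) via R0 from red(f,d)
round 1: derive span(h,a) via R0 from red(h,a)
round 1: derive span(h,g) via R0 from red(h,g)
round 2: derive span(a,d) via R1 from span(a,f), red(f,d)
round 2: derive span(b,b) via R1 from span(b,d), red(d,b)
round 2: derive span(b,f) via R1 from span(b,a), red(a,f)
round 2: derive span(b,g) via R1 from span(b,d), red(d,g)
round 2: derive span(c,f) via R1 from span(c,a), red(a,f)
round 2: derive span(d,a) via R1 from span(d,b), red(b,a)
round 2: derive span(e,f) via R1 from span(e,a), red(a,f)
round 2: derive span(f,b) via R1 from span(f,d), red(d,b)
round 2: derive span(f,g) via R1 from span(f,d), red(d,g)
round 2: derive span(h,f) via R1 from span(h,a), red(a,f)
round 3: derive span(a,b) via R1 from span(a,d), red(d,b)
round 3: derive span(a,g) via R1 from span(a,d), red(d,g)
round 3: derive span(c,d) via R1 from span(c,f), red(f,d)
round 3: derive span(d,f) via R1 from span(d,a), red(a,f)
round 3: derive span(e,d) via R1 from span(e,f), red(f,d)
round 3: derive span(f,a) via R1 from span(f,b), red(b,a)
round 3: derive span(h,d) via R1 from span(h,f), red(f,d)
round 4: derive span(a,a) via R1 from span(a,b), red(b,a)
round 4: derive span(c,b) via R1 from span(c,d), red(d,b)
round 4: derive span(e,b) via R1 from span(e,d), red(d,b)
round 4: derive span(e,g) via R1 from span(e,d), red(d,g)
round 4: derive span(f,f) via R1 from span(f,a), red(a,f)
round 4: derive span(h,b) via R1 from span(h,d), red(d,b)

span(a,a)
span(a,b)
span(a,d)
span(a,f)
span(a,g)
span(b,a)
span(b,b)
span(b,d)
span(b,f)
span(b,g)
span(c,a)
span(c,b)
span(c,d)
span(c,f)
span(c,g)
span(d,a)
span(d,b)
span(d,d)
span(d,f)
span(d,g)
span(e,a)
span(e,b)
span(e,d)
span(e,f)
span(e,g)
span(f,a)
span(f,b)
span(f,d)
span(f,f)
span(f,g)
span(h,a)
span(h,b)
span(h,d)
span(h,f)
span(h,g)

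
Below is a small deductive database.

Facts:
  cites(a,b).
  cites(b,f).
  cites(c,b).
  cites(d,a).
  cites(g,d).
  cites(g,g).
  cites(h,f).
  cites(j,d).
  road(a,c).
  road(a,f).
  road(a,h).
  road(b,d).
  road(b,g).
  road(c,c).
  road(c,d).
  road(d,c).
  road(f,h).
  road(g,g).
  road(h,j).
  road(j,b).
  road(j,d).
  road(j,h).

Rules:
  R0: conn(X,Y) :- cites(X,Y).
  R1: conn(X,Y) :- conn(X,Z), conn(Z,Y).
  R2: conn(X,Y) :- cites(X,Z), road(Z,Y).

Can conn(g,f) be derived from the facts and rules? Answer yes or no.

yes

round 1: derive conn(a,b) via R0 from cites(a,b)
round 1: derive conn(b,f) via R0 from cites(b,f)
round 1: derive conn(c,b) via R0 from cites(c,b)
round 1: derive conn(d,a) via R0 from cites(d,a)
round 1: derive conn(g,d) via R0 from cites(g,d)
round 1: derive conn(g,g) via R0 from cites(g,g)
round 1: derive conn(h,f) via R0 from cites(h,f)
round 1: derive conn(j,d) via R0 from cites(j,d)
round 1: derive conn(a,d) via R2 from cites(a,b), road(b,d)
round 1: derive conn(a,g) via R2 from cites(a,b), road(b,g)
round 1: derive conn(b,h) via R2 from cites(b,f), road(f,h)
round 1: derive conn(c,d) via R2 from cites(c,b), road(b,d)
round 1: derive conn(c,g) via R2 from cites(c,b), road(b,g)
round 1: derive conn(d,c) via R2 from cites(d,a), road(a,c)
round 1: derive conn(d,f) via R2 from cites(d,a), road(a,f)
round 1: derive conn(d,h) via R2 from cites(d,a), road(a,h)
round 1: derive conn(g,c) via R2 from cites(g,d), road(d,c)
round 1: derive conn(h,h) via R2 from cites(h,f), road(f,h)
round 1: derive conn(j,c) via R2 from cites(j,d), road(d,c)
round 2: derive conn(a,a) via R1 from conn(a,d), conn(d,a)
round 2: derive conn(a,c) via R1 from conn(a,d), conn(d,c)
round 2: derive conn(a,f) via R1 from conn(a,b), conn(b,f)
round 2: derive conn(a,h) via R1 from conn(a,b), conn(b,h)
round 2: derive conn(c,a) via R1 from conn(c,d), conn(d,a)
round 2: derive conn(c,c) via R1 from conn(c,d), conn(d,c)
round 2: derive conn(c,f) via R1 from conn(c,b), conn(b,f)
round 2: derive conn(c,h) via R1 from conn(c,b), conn(b,h)
round 2: derive conn(d,b) via R1 from conn(d,a), conn(a,b)
round 2: derive conn(d,d) via R1 from conn(d,a), conn(a,d)
round 2: derive conn(d,g) via R1 from conn(d,a), conn(a,g)
round 2: derive conn(g,a) via R1 from conn(g,d), conn(d,a)
round 2: derive conn(g,b) via R1 from conn(g,c), conn(c,b)
round 2: derive conn(g,f) via R1 from conn(g,d), conn(d,f)
round 2: derive conn(g,h) via R1 from conn(g,d), conn(d,h)
round 2: derive conn(j,a) via R1 from conn(j,d), conn(d,a)
round 2: derive conn(j,b) via R1 from conn(j,c), conn(c,b)
round 2: derive conn(j,f) via R1 from conn(j,d), conn(d,f)
round 2: derive conn(j,g) via R1 from conn(j,c), conn(c,g)
round 2: derive conn(j,h) via R1 from conn(j,d), conn(d,h)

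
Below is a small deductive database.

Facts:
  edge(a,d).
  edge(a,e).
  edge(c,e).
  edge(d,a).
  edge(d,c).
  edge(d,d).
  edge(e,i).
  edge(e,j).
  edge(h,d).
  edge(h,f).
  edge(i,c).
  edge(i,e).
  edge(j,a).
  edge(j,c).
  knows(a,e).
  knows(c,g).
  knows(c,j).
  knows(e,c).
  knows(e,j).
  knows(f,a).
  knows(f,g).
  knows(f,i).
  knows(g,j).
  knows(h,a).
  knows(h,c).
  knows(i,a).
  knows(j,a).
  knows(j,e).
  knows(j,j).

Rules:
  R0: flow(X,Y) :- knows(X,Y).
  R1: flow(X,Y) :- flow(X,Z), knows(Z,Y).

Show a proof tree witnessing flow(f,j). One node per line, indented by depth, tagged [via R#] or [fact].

flow(f,j)  [via R1]
  flow(f,g)  [via R0]
    knows(f,g)  [fact]
  knows(g,j)  [fact]

round 1: derive flow(a,e) via R0 from knows(a,e)
round 1: derive flow(c,g) via R0 from knows(c,g)
round 1: derive flow(c,j) via R0 from knows(c,j)
round 1: derive flow(e,c) via R0 from knows(e,c)
round 1: derive flow(e,j) via R0 from knows(e,j)
round 1: derive flow(f,a) via R0 from knows(f,a)
round 1: derive flow(f,g) via R0 from knows(f,g)
round 1: derive flow(f,i) via R0 from knows(f,i)
round 1: derive flow(g,j) via R0 from knows(g,j)
round 1: derive flow(h,a) via R0 from knows(h,a)
round 1: derive flow(h,c) via R0 from knows(h,c)
round 1: derive flow(i,a) via R0 from knows(i,a)
round 1: derive flow(j,a) via R0 from knows(j,a)
round 1: derive flow(j,e) via R0 from knows(j,e)
round 1: derive flow(j,j) via R0 from knows(j,j)
round 2: derive flow(a,c) via R1 from flow(a,e), knows(e,c)
round 2: derive flow(a,j) via R1 from flow(a,e), knows(e,j)
round 2: derive flow(c,a) via R1 from flow(c,j), knows(j,a)
round 2: derive flow(c,e) via R1 from flow(c,j), knows(j,e)
round 2: derive flow(e,a) via R1 from flow(e,j), knows(j,a)
round 2: derive flow(e,e) via R1 from flow(e,j), knows(j,e)
round 2: derive flow(e,g) via R1 from flow(e,c), knows(c,g)
round 2: derive flow(f,e) via R1 from flow(f,a), knows(a,e)
round 2: derive flow(f,j) via R1 from flow(f,g), knows(g,j)
round 2: derive flow(g,a) via R1 from flow(g,j), knows(j,a)
round 2: derive flow(g,e) via R1 from flow(g,j), knows(j,e)
round 2: derive flow(h,e) via R1 from flow(h,a), knows(a,e)
round 2: derive flow(h,g) via R1 from flow(h,c), knows(c,g)
round 2: derive flow(h,j) via R1 from flow(h,c), knows(c,j)
round 2: derive flow(i,e) via R1 from flow(i,a), knows(a,e)
round 2: derive flow(j,c) via R1 from flow(j,e), knows(e,c)
round 3: derive flow(a,a) via R1 from flow(a,j), knows(j,a)
round 3: derive flow(a,g) via R1 from flow(a,c), knows(c,g)
round 3: derive flow(c,c) via R1 from flow(c,e), knows(e,c)
round 3: derive flow(f,c) via R1 from flow(f,e), knows(e,c)
round 3: derive flow(g,c) via R1 from flow(g,e), knows(e,c)
round 3: derive flow(i,c) via R1 from flow(i,e), knows(e,c)
round 3: derive flow(i,j) via R1 from flow(i,e), knows(e,j)
round 3: derive flow(j,g) via R1 from flow(j,c), knows(c,g)
round 4: derive flow(g,g) via R1 from flow(g,c), knows(c,g)
round 4: derive flow(i,g) via R1 from flow(i,c), knows(c,g)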